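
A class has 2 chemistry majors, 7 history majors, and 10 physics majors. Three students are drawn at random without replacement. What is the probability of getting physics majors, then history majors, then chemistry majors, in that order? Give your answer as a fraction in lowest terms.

70/2907

Each draw changes the counts, so multiply the conditional probabilities along the sequence:
P = 10/19 × 7/18 × 2/17 = 140/5814 = 70/2907.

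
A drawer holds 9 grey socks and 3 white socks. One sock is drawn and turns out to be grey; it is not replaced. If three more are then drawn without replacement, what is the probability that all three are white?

1/165

After the first draw, 3 of the remaining 11 socks are white.
P = 3/11 × 2/10 × 1/9 = 6/990 = 1/165.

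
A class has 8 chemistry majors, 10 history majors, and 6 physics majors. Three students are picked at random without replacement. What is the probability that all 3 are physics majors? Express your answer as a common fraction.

P = 6/24 × 5/23 × 4/22 = 120/12144 = 5/506.

5/506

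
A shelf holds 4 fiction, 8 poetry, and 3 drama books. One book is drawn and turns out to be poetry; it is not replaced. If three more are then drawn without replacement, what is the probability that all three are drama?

With the first book removed, 3 drama remain out of 14.
P = 3/14 × 2/13 × 1/12 = 6/2184 = 1/364.

1/364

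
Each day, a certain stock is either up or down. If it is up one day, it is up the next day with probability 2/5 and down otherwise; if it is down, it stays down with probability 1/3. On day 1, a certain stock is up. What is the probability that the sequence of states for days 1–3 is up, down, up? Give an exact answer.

2/5

Day 1 is given. For each transition, use the conditional probability from the current state:
P(down | up) = 3/5; P(up | down) = 2/3.
P = 3/5 × 2/3 = 6/15 = 2/5.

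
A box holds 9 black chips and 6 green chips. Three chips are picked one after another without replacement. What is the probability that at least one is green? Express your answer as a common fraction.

53/65

P(no green) = 9/15 × 8/14 × 7/13 = 504/2730 = 12/65.
P(at least one) = 1 − 12/65 = 53/65.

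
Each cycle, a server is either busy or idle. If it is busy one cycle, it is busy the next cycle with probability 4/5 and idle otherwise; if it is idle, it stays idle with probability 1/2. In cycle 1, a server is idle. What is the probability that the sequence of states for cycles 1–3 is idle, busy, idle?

Cycle 1 is given. For each transition, use the conditional probability from the current state:
P(busy | idle) = 1/2; P(idle | busy) = 1/5.
P = 1/2 × 1/5 = 1/10.

1/10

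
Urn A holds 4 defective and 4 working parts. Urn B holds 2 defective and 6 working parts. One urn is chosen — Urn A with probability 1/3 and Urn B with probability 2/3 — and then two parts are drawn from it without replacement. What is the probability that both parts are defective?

2/21

From Urn A: P(both defective) = (4/8)(3/7) = 3/14.
From Urn B: P(both defective) = (2/8)(1/7) = 1/28.
Total probability = (1/3)(3/14) + (2/3)(1/28) = 2/21.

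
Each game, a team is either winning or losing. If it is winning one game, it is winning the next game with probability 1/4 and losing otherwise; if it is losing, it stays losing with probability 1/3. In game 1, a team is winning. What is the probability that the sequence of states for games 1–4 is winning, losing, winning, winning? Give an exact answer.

Game 1 is given. For each transition, use the conditional probability from the current state:
P(losing | winning) = 3/4; P(winning | losing) = 2/3; P(winning | winning) = 1/4.
P = 3/4 × 2/3 × 1/4 = 6/48 = 1/8.

1/8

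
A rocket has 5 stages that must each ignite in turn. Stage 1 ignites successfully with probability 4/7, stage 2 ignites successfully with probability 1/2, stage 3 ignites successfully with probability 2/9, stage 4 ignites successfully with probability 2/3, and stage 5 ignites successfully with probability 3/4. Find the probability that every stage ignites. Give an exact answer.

2/63

Each stage is reached only if all earlier stages succeed, so
P = 4/7 × 1/2 × 2/9 × 2/3 × 3/4 = 48/1512 = 2/63.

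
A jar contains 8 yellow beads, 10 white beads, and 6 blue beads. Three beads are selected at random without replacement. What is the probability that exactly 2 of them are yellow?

One ordering (yellow drawn first) has probability 8/24 × 7/23 × 16/22 = 896/12144 = 56/759.
There are C(3,2) = 3 such orderings, each equally likely, so P = 3 × 56/759 = 56/253.

56/253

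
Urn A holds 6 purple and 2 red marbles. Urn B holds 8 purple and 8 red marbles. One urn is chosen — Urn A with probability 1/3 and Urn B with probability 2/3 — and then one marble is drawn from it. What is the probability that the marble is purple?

7/12

From Urn A: P(purple) = 6/8.
From Urn B: P(purple) = 8/16.
Total probability = (1/3)(6/8) + (2/3)(8/16) = 7/12.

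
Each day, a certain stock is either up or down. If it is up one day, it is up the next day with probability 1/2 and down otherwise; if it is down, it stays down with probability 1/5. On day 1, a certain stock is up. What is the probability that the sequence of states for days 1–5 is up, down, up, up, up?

Day 1 is given. For each transition, use the conditional probability from the current state:
P(down | up) = 1/2; P(up | down) = 4/5; P(up | up) = 1/2; P(up | up) = 1/2.
P = 1/2 × 4/5 × 1/2 × 1/2 = 4/40 = 1/10.

1/10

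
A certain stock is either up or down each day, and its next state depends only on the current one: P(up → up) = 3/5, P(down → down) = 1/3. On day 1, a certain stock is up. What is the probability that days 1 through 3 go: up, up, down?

6/25

Day 1 is given. For each transition, use the conditional probability from the current state:
P(up | up) = 3/5; P(down | up) = 2/5.
P = 3/5 × 2/5 = 6/25.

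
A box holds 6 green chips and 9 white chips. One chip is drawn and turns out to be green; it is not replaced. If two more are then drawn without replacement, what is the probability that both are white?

After the first draw, 9 of the remaining 14 chips are white.
P = 9/14 × 8/13 = 72/182 = 36/91.

36/91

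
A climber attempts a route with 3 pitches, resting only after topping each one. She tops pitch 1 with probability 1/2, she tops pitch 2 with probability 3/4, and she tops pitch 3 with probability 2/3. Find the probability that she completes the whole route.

The events are sequential, so multiply the conditional probabilities:
P = 1/2 × 3/4 × 2/3 = 6/24 = 1/4.

1/4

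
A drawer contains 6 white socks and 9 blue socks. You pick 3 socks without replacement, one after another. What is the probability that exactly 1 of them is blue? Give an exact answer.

One ordering (blue drawn first) has probability 9/15 × 6/14 × 5/13 = 270/2730 = 9/91.
There are C(3,1) = 3 such orderings, each equally likely, so P = 3 × 9/91 = 27/91.

27/91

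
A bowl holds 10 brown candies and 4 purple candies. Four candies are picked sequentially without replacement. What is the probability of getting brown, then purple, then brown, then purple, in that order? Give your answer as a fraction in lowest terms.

45/1001

Each draw changes the counts, so multiply the conditional probabilities along the sequence:
P = 10/14 × 4/13 × 9/12 × 3/11 = 1080/24024 = 45/1001.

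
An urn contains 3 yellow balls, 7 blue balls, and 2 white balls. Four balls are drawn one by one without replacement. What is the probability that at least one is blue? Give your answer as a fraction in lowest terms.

P(no blue) = 5/12 × 4/11 × 3/10 × 2/9 = 120/11880 = 1/99.
P(at least one) = 1 − 1/99 = 98/99.

98/99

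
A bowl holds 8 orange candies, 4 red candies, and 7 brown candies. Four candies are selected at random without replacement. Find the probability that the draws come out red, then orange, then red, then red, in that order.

Chain rule:
P = 4/19 × 8/18 × 3/17 × 2/16 = 192/93024 = 2/969.

2/969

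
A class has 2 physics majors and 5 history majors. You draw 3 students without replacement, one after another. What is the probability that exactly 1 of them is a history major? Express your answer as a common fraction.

1/7

One ordering (a history major drawn first) has probability 5/7 × 2/6 × 1/5 = 10/210 = 1/21.
There are C(3,1) = 3 such orderings, each equally likely, so P = 3 × 1/21 = 1/7.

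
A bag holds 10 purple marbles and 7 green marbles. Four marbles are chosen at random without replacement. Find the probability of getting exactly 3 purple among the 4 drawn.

6/17

One ordering (purple drawn first) has probability 10/17 × 9/16 × 8/15 × 7/14 = 5040/57120 = 3/34.
There are C(4,3) = 4 such orderings, each equally likely, so P = 4 × 3/34 = 6/17.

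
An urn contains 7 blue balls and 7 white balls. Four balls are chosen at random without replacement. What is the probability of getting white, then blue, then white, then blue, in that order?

Each draw changes the counts, so multiply the conditional probabilities along the sequence:
P = 7/14 × 7/13 × 6/12 × 6/11 = 1764/24024 = 21/286.

21/286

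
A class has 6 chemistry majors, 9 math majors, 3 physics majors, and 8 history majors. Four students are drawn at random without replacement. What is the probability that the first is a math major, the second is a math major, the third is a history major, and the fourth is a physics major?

Multiply the probability of each draw given the previous ones:
P = 9/26 × 8/25 × 8/24 × 3/23 = 1728/358800 = 36/7475.

36/7475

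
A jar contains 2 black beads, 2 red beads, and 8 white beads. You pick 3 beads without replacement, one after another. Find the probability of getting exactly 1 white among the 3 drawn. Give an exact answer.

One ordering (white drawn first) has probability 8/12 × 4/11 × 3/10 = 96/1320 = 4/55.
There are C(3,1) = 3 such orderings, each equally likely, so P = 3 × 4/55 = 12/55.

12/55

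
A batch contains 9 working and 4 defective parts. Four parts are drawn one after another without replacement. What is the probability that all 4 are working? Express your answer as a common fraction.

P(every draw is working) = 9/13 × 8/12 × 7/11 × 6/10 = 3024/17160 = 126/715.

126/715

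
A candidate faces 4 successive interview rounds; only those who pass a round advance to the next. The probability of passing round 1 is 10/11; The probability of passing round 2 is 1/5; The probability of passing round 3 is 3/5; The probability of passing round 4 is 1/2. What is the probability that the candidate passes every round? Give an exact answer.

3/55

The events are sequential, so multiply the conditional probabilities:
P = 10/11 × 1/5 × 3/5 × 1/2 = 30/550 = 3/55.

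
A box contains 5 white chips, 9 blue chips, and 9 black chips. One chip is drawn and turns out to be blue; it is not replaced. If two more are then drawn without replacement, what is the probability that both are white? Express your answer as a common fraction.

After the first draw, 5 of the remaining 22 chips are white.
P = 5/22 × 4/21 = 20/462 = 10/231.

10/231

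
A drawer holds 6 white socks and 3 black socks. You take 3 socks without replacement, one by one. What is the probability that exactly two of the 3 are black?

3/14

One ordering (black drawn first) has probability 3/9 × 2/8 × 6/7 = 36/504 = 1/14.
There are C(3,2) = 3 such orderings, each equally likely, so P = 3 × 1/14 = 3/14.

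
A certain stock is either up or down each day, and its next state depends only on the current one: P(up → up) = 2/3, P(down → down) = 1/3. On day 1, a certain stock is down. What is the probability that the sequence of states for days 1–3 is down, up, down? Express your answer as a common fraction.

Day 1 is given. For each transition, use the conditional probability from the current state:
P(up | down) = 2/3; P(down | up) = 1/3.
P = 2/3 × 1/3 = 2/9.

2/9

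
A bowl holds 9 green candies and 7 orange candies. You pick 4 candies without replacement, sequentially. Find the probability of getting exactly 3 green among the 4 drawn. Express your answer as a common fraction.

21/65

One ordering (green drawn first) has probability 9/16 × 8/15 × 7/14 × 7/13 = 3528/43680 = 21/260.
There are C(4,3) = 4 such orderings, each equally likely, so P = 4 × 21/260 = 21/65.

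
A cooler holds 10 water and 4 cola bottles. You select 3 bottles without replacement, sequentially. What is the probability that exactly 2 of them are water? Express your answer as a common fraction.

One ordering (water drawn first) has probability 10/14 × 9/13 × 4/12 = 360/2184 = 15/91.
There are C(3,2) = 3 such orderings, each equally likely, so P = 3 × 15/91 = 45/91.

45/91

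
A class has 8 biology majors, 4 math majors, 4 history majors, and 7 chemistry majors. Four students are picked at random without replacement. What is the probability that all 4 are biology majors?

2/253

P(all biology majors) = 8/23 × 7/22 × 6/21 × 5/20 = 1680/212520 = 2/253.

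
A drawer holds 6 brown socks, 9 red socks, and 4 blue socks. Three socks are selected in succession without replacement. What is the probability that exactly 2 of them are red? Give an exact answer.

One ordering (red drawn first) has probability 9/19 × 8/18 × 10/17 = 720/5814 = 40/323.
There are C(3,2) = 3 such orderings, each equally likely, so P = 3 × 40/323 = 120/323.

120/323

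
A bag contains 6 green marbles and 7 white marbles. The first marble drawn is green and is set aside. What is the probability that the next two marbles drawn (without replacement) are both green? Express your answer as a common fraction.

5/33

With the first marble removed, 5 green remain out of 12.
P = 5/12 × 4/11 = 20/132 = 5/33.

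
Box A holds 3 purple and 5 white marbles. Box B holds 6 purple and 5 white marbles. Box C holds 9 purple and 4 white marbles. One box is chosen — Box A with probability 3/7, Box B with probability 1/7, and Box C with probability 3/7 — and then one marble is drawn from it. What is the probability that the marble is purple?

4287/8008

From Box A: P(purple) = 3/8.
From Box B: P(purple) = 6/11.
From Box C: P(purple) = 9/13.
Total probability = (3/7)(3/8) + (1/7)(6/11) + (3/7)(9/13) = 4287/8008.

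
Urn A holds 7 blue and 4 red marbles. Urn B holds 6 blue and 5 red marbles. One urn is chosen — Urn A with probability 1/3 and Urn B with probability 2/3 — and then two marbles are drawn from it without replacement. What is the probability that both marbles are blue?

17/55

From Urn A: P(both blue) = (7/11)(6/10) = 21/55.
From Urn B: P(both blue) = (6/11)(5/10) = 3/11.
Total probability = (1/3)(21/55) + (2/3)(3/11) = 17/55.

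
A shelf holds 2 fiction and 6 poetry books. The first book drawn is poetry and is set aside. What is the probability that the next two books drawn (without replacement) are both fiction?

With the first book removed, 2 fiction remain out of 7.
P = 2/7 × 1/6 = 2/42 = 1/21.

1/21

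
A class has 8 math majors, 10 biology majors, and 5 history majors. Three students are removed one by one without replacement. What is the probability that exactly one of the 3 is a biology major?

One ordering (a biology major drawn first) has probability 10/23 × 13/22 × 12/21 = 1560/10626 = 260/1771.
There are C(3,1) = 3 such orderings, each equally likely, so P = 3 × 260/1771 = 780/1771.

780/1771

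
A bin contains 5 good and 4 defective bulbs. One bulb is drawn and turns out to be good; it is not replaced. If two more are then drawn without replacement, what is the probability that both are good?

3/14

After the first draw, 4 of the remaining 8 bulbs are good.
P = 4/8 × 3/7 = 12/56 = 3/14.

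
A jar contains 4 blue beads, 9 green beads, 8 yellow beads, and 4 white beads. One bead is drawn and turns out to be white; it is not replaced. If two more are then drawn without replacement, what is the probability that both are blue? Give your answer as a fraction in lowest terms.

After the first draw, 4 of the remaining 24 beads are blue.
P = 4/24 × 3/23 = 12/552 = 1/46.

1/46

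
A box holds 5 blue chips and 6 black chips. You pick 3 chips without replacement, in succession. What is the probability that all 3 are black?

P = 6/11 × 5/10 × 4/9 = 120/990 = 4/33.

4/33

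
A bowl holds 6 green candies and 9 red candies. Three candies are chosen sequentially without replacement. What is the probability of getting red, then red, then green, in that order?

Each draw changes the counts, so multiply the conditional probabilities along the sequence:
P = 9/15 × 8/14 × 6/13 = 432/2730 = 72/455.

72/455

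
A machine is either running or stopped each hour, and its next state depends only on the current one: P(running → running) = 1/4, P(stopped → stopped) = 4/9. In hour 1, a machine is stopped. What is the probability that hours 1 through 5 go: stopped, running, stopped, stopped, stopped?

20/243

Hour 1 is given. For each transition, use the conditional probability from the current state:
P(running | stopped) = 5/9; P(stopped | running) = 3/4; P(stopped | stopped) = 4/9; P(stopped | stopped) = 4/9.
P = 5/9 × 3/4 × 4/9 × 4/9 = 240/2916 = 20/243.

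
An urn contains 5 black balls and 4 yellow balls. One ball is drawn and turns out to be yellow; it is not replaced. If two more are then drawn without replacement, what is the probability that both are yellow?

3/28

With the first ball removed, 3 yellow remain out of 8.
P = 3/8 × 2/7 = 6/56 = 3/28.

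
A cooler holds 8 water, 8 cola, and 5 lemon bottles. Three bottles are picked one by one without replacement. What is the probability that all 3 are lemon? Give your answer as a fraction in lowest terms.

P = 5/21 × 4/20 × 3/19 = 60/7980 = 1/133.

1/133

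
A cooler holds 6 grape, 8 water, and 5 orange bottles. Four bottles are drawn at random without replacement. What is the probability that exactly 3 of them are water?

154/969

One ordering (water drawn first) has probability 8/19 × 7/18 × 6/17 × 11/16 = 3696/93024 = 77/1938.
There are C(4,3) = 4 such orderings, each equally likely, so P = 4 × 77/1938 = 154/969.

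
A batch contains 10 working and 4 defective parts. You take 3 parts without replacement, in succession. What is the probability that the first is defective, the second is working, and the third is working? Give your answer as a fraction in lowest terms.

Each draw changes the counts, so multiply the conditional probabilities along the sequence:
P = 4/14 × 10/13 × 9/12 = 360/2184 = 15/91.

15/91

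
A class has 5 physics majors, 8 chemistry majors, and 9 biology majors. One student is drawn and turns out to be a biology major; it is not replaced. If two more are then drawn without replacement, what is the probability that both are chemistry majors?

2/15

After the first draw, 8 of the remaining 21 students are chemistry majors.
P = 8/21 × 7/20 = 56/420 = 2/15.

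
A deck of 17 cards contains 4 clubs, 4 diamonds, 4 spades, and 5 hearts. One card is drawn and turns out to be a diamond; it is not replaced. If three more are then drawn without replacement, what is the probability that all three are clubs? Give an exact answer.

With the first card removed, 4 clubs remain out of 16.
P = 4/16 × 3/15 × 2/14 = 24/3360 = 1/140.

1/140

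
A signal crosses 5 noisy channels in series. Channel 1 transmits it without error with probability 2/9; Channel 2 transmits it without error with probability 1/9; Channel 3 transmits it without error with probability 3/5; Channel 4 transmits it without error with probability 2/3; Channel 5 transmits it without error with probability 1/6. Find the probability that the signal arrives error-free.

2/1215

Each stage is reached only if all earlier stages succeed, so
P = 2/9 × 1/9 × 3/5 × 2/3 × 1/6 = 12/7290 = 2/1215.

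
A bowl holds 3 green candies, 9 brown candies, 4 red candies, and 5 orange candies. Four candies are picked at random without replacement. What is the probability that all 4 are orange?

1/1197

P(all orange) = 5/21 × 4/20 × 3/19 × 2/18 = 120/143640 = 1/1197.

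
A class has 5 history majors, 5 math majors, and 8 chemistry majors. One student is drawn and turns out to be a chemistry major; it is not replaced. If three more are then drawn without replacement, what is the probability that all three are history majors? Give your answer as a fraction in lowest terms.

1/68

With the first student removed, 5 history majors remain out of 17.
P = 5/17 × 4/16 × 3/15 = 60/4080 = 1/68.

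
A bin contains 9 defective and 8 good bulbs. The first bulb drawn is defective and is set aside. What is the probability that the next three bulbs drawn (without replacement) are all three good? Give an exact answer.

After the first draw, 8 of the remaining 16 bulbs are good.
P = 8/16 × 7/15 × 6/14 = 336/3360 = 1/10.

1/10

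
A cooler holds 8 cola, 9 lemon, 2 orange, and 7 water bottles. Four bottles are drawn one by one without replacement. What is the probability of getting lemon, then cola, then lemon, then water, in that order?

84/7475

Each draw changes the counts, so multiply the conditional probabilities along the sequence:
P = 9/26 × 8/25 × 8/24 × 7/23 = 4032/358800 = 84/7475.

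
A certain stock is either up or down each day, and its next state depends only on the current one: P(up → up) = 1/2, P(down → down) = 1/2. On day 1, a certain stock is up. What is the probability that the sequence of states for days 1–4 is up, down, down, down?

1/8

Day 1 is given. For each transition, use the conditional probability from the current state:
P(down | up) = 1/2; P(down | down) = 1/2; P(down | down) = 1/2.
P = 1/2 × 1/2 × 1/2 = 1/8.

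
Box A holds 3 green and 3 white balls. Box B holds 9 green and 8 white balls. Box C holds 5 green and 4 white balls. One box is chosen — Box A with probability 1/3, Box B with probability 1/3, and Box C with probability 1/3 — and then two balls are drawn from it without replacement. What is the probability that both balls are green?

From Box A: P(both green) = (3/6)(2/5) = 1/5.
From Box B: P(both green) = (9/17)(8/16) = 9/34.
From Box C: P(both green) = (5/9)(4/8) = 5/18.
Total probability = (1/3)(1/5) + (1/3)(9/34) + (1/3)(5/18) = 568/2295.

568/2295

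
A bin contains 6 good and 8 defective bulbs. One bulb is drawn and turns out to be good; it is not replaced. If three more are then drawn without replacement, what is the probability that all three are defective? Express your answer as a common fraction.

28/143

After the first draw, 8 of the remaining 13 bulbs are defective.
P = 8/13 × 7/12 × 6/11 = 336/1716 = 28/143.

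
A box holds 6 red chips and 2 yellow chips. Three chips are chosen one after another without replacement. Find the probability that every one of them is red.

P(all red) = 6/8 × 5/7 × 4/6 = 120/336 = 5/14.

5/14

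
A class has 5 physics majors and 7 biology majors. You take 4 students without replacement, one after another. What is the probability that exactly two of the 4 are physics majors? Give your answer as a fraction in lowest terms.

One ordering (physics majors drawn first) has probability 5/12 × 4/11 × 7/10 × 6/9 = 840/11880 = 7/99.
There are C(4,2) = 6 such orderings, each equally likely, so P = 6 × 7/99 = 14/33.

14/33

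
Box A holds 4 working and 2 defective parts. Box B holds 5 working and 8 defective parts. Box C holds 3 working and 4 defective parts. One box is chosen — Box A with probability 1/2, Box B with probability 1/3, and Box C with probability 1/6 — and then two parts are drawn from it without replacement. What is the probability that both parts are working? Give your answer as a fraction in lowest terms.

2183/8190

From Box A: P(both working) = (4/6)(3/5) = 2/5.
From Box B: P(both working) = (5/13)(4/12) = 5/39.
From Box C: P(both working) = (3/7)(2/6) = 1/7.
Total probability = (1/2)(2/5) + (1/3)(5/39) + (1/6)(1/7) = 2183/8190.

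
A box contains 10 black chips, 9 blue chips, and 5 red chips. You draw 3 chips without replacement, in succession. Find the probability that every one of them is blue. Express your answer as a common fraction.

21/506

P(all blue) = 9/24 × 8/23 × 7/22 = 504/12144 = 21/506.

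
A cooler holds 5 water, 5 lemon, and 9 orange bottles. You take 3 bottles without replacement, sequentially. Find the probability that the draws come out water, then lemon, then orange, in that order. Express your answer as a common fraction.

25/646

Multiply the probability of each draw given the previous ones:
P = 5/19 × 5/18 × 9/17 = 225/5814 = 25/646.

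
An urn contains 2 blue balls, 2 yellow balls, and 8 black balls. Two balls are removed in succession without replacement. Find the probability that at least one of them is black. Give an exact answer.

P(no black) = 4/12 × 3/11 = 12/132 = 1/11.
P(at least one) = 1 − 1/11 = 10/11.

10/11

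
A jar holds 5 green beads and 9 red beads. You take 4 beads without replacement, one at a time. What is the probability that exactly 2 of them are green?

360/1001

One ordering (green drawn first) has probability 5/14 × 4/13 × 9/12 × 8/11 = 1440/24024 = 60/1001.
There are C(4,2) = 6 such orderings, each equally likely, so P = 6 × 60/1001 = 360/1001.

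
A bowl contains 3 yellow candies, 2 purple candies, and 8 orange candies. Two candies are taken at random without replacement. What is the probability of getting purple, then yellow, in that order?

1/26

Chain rule:
P = 2/13 × 3/12 = 6/156 = 1/26.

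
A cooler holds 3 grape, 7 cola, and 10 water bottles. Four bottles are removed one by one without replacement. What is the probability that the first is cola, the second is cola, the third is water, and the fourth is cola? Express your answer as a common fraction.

Chain rule:
P = 7/20 × 6/19 × 10/18 × 5/17 = 2100/116280 = 35/1938.

35/1938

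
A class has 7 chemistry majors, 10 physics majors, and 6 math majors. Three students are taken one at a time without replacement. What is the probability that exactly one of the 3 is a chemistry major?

One ordering (a chemistry major drawn first) has probability 7/23 × 16/22 × 15/21 = 1680/10626 = 40/253.
There are C(3,1) = 3 such orderings, each equally likely, so P = 3 × 40/253 = 120/253.

120/253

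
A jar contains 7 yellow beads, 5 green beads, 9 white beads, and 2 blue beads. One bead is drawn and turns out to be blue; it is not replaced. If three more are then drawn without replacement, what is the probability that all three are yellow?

1/44

After the first draw, 7 of the remaining 22 beads are yellow.
P = 7/22 × 6/21 × 5/20 = 210/9240 = 1/44.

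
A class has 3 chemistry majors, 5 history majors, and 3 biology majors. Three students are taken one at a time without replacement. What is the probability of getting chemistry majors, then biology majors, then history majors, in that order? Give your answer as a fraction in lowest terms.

Chain rule:
P = 3/11 × 3/10 × 5/9 = 45/990 = 1/22.

1/22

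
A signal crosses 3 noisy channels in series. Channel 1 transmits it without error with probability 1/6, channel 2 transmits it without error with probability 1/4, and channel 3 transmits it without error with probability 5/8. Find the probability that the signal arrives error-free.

Each stage is reached only if all earlier stages succeed, so
P = 1/6 × 1/4 × 5/8 = 5/192.

5/192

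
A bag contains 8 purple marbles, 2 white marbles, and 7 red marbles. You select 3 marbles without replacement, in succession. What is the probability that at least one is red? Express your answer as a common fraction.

14/17

P(no red) = 10/17 × 9/16 × 8/15 = 720/4080 = 3/17.
P(at least one) = 1 − 3/17 = 14/17.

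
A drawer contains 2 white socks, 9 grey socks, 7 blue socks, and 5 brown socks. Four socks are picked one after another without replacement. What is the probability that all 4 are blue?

P(every draw is blue) = 7/23 × 6/22 × 5/21 × 4/20 = 840/212520 = 1/253.

1/253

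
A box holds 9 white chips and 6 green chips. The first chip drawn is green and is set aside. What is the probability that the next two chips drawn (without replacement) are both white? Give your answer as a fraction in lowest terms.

With the first chip removed, 9 white remain out of 14.
P = 9/14 × 8/13 = 72/182 = 36/91.

36/91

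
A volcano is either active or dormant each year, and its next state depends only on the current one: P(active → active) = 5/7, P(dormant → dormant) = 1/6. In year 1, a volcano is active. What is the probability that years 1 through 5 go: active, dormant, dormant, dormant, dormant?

1/756

Year 1 is given. For each transition, use the conditional probability from the current state:
P(dormant | active) = 2/7; P(dormant | dormant) = 1/6; P(dormant | dormant) = 1/6; P(dormant | dormant) = 1/6.
P = 2/7 × 1/6 × 1/6 × 1/6 = 2/1512 = 1/756.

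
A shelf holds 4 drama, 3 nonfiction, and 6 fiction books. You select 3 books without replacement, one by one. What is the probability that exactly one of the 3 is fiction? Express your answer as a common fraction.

63/143

One ordering (fiction drawn first) has probability 6/13 × 7/12 × 6/11 = 252/1716 = 21/143.
There are C(3,1) = 3 such orderings, each equally likely, so P = 3 × 21/143 = 63/143.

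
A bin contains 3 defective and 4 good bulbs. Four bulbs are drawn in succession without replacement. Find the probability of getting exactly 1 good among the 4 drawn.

4/35

One ordering (good drawn first) has probability 4/7 × 3/6 × 2/5 × 1/4 = 24/840 = 1/35.
There are C(4,1) = 4 such orderings, each equally likely, so P = 4 × 1/35 = 4/35.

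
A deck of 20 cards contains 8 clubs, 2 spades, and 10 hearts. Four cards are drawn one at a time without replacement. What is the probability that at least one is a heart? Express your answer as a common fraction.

309/323

P(no hearts) = 10/20 × 9/19 × 8/18 × 7/17 = 5040/116280 = 14/323.
P(at least one) = 1 − 14/323 = 309/323.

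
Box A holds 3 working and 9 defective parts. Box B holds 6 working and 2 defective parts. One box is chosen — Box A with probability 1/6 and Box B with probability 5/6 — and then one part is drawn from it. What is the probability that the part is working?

From Box A: P(working) = 3/12.
From Box B: P(working) = 6/8.
Total probability = (1/6)(3/12) + (5/6)(6/8) = 2/3.

2/3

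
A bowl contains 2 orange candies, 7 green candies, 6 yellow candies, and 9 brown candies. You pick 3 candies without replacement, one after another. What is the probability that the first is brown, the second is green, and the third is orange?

Each draw changes the counts, so multiply the conditional probabilities along the sequence:
P = 9/24 × 7/23 × 2/22 = 126/12144 = 21/2024.

21/2024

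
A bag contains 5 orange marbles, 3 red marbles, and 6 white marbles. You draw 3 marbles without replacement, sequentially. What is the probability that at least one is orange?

P(no orange) = 9/14 × 8/13 × 7/12 = 504/2184 = 3/13.
P(at least one) = 1 − 3/13 = 10/13.

10/13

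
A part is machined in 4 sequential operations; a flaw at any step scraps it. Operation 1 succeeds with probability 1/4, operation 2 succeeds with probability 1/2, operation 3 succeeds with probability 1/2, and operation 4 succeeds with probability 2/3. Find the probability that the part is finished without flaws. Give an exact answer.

Multiplying along the chain,
P = 1/4 × 1/2 × 1/2 × 2/3 = 2/48 = 1/24.

1/24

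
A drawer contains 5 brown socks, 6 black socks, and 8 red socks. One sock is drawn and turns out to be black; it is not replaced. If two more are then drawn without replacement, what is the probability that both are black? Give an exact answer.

10/153

After the first draw, 5 of the remaining 18 socks are black.
P = 5/18 × 4/17 = 20/306 = 10/153.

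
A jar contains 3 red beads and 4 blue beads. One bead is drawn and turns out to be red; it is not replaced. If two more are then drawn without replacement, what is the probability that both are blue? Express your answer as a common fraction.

After the first draw, 4 of the remaining 6 beads are blue.
P = 4/6 × 3/5 = 12/30 = 2/5.

2/5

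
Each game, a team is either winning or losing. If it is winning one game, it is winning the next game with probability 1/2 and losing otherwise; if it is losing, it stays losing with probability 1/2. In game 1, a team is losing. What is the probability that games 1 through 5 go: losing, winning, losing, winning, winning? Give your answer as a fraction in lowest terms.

Game 1 is given. For each transition, use the conditional probability from the current state:
P(winning | losing) = 1/2; P(losing | winning) = 1/2; P(winning | losing) = 1/2; P(winning | winning) = 1/2.
P = 1/2 × 1/2 × 1/2 × 1/2 = 1/16.

1/16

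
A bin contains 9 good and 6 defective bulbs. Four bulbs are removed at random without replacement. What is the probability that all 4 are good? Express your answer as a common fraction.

6/65

P = 9/15 × 8/14 × 7/13 × 6/12 = 3024/32760 = 6/65.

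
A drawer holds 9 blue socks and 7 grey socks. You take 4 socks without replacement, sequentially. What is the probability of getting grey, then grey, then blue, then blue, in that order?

9/130

Multiply the probability of each draw given the previous ones:
P = 7/16 × 6/15 × 9/14 × 8/13 = 3024/43680 = 9/130.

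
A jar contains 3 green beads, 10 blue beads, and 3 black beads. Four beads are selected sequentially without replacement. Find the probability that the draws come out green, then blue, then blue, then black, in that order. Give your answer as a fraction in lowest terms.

27/1456

Multiply the probability of each draw given the previous ones:
P = 3/16 × 10/15 × 9/14 × 3/13 = 810/43680 = 27/1456.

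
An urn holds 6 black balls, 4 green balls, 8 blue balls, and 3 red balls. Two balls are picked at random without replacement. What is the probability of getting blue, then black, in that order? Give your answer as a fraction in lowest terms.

4/35

Multiply the probability of each draw given the previous ones:
P = 8/21 × 6/20 = 48/420 = 4/35.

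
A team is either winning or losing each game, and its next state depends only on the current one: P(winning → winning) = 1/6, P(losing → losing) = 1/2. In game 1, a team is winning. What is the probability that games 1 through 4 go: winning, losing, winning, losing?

Game 1 is given. For each transition, use the conditional probability from the current state:
P(losing | winning) = 5/6; P(winning | losing) = 1/2; P(losing | winning) = 5/6.
P = 5/6 × 1/2 × 5/6 = 25/72.

25/72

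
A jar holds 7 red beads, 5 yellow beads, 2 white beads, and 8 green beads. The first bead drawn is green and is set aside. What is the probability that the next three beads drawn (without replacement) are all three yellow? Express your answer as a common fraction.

After the first draw, 5 of the remaining 21 beads are yellow.
P = 5/21 × 4/20 × 3/19 = 60/7980 = 1/133.

1/133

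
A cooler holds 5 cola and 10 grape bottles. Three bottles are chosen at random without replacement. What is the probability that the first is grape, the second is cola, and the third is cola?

Chain rule:
P = 10/15 × 5/14 × 4/13 = 200/2730 = 20/273.

20/273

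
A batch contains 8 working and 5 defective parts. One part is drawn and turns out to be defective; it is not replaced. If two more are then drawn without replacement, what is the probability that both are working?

After the first draw, 8 of the remaining 12 parts are working.
P = 8/12 × 7/11 = 56/132 = 14/33.

14/33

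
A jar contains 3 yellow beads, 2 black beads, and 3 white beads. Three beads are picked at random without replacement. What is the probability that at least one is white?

P(no white) = 5/8 × 4/7 × 3/6 = 60/336 = 5/28.
P(at least one) = 1 − 5/28 = 23/28.

23/28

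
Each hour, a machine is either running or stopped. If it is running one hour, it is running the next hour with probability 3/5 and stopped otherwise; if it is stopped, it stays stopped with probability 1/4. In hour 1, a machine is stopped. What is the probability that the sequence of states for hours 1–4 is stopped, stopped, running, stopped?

Hour 1 is given. For each transition, use the conditional probability from the current state:
P(stopped | stopped) = 1/4; P(running | stopped) = 3/4; P(stopped | running) = 2/5.
P = 1/4 × 3/4 × 2/5 = 6/80 = 3/40.

3/40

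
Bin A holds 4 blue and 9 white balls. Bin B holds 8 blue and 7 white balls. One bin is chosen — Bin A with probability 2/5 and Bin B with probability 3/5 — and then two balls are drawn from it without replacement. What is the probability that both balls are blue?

From Bin A: P(both blue) = (4/13)(3/12) = 1/13.
From Bin B: P(both blue) = (8/15)(7/14) = 4/15.
Total probability = (2/5)(1/13) + (3/5)(4/15) = 62/325.

62/325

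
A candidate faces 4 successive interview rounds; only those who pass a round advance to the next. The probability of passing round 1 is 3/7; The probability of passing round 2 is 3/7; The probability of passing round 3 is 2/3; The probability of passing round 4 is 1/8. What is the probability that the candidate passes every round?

3/196

Multiplying along the chain,
P = 3/7 × 3/7 × 2/3 × 1/8 = 18/1176 = 3/196.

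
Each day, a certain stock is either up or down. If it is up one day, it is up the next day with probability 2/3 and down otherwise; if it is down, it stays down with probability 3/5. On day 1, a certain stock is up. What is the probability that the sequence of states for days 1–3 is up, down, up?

Day 1 is given. For each transition, use the conditional probability from the current state:
P(down | up) = 1/3; P(up | down) = 2/5.
P = 1/3 × 2/5 = 2/15.

2/15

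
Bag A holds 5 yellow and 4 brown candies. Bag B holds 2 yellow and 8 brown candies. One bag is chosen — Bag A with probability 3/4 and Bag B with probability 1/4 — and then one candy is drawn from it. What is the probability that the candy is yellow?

7/15

From Bag A: P(yellow) = 5/9.
From Bag B: P(yellow) = 2/10.
Total probability = (3/4)(5/9) + (1/4)(2/10) = 7/15.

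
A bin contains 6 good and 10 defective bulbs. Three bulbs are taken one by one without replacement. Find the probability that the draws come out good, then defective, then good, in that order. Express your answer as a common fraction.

Each draw changes the counts, so multiply the conditional probabilities along the sequence:
P = 6/16 × 10/15 × 5/14 = 300/3360 = 5/56.

5/56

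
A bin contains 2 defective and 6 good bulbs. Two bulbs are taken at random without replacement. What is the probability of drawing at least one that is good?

P(no good) = 2/8 × 1/7 = 2/56 = 1/28.
P(at least one) = 1 − 1/28 = 27/28.

27/28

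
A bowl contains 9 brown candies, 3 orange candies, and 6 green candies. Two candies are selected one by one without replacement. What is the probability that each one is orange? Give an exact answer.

1/51

P(every draw is orange) = 3/18 × 2/17 = 6/306 = 1/51.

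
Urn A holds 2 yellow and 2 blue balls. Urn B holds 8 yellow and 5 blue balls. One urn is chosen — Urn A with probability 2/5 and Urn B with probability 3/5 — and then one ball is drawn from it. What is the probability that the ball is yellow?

From Urn A: P(yellow) = 2/4.
From Urn B: P(yellow) = 8/13.
Total probability = (2/5)(2/4) + (3/5)(8/13) = 37/65.

37/65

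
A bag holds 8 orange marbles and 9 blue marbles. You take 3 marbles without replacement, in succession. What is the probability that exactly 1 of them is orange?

One ordering (orange drawn first) has probability 8/17 × 9/16 × 8/15 = 576/4080 = 12/85.
There are C(3,1) = 3 such orderings, each equally likely, so P = 3 × 12/85 = 36/85.

36/85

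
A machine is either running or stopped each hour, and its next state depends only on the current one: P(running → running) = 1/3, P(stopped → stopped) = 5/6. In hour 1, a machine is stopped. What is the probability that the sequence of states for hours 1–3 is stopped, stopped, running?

5/36

Hour 1 is given. For each transition, use the conditional probability from the current state:
P(stopped | stopped) = 5/6; P(running | stopped) = 1/6.
P = 5/6 × 1/6 = 5/36.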